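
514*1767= 908238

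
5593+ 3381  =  8974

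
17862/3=5954 = 5954.00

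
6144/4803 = 1 + 447/1601 = 1.28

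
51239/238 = 51239/238 = 215.29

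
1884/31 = 60 + 24/31 = 60.77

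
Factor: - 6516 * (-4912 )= 2^6 * 3^2*181^1*307^1 = 32006592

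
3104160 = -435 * ( - 7136 )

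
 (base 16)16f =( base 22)gf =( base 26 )E3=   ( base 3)111121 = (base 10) 367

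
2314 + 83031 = 85345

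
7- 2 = 5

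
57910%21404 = 15102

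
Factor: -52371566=-2^1*13^1*1153^1*1747^1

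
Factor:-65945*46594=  - 2^1*5^1*11^2 * 109^1*23297^1 = - 3072641330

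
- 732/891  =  -1+53/297  =  - 0.82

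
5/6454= 5/6454 = 0.00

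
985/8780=197/1756  =  0.11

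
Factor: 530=2^1*5^1*53^1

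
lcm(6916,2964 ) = 20748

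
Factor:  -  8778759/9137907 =  -  2926253/3045969 = - 3^( - 2)*11^1*107^(- 1 )* 3163^(-1 ) * 266023^1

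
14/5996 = 7/2998=0.00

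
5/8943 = 5/8943 = 0.00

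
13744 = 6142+7602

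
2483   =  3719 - 1236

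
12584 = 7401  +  5183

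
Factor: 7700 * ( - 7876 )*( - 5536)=2^9 * 5^2*7^1*11^2 * 173^1*179^1=   335731827200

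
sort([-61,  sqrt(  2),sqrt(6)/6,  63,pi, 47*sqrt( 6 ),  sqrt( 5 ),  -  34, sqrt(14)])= [ -61, - 34,sqrt(6)/6, sqrt( 2),sqrt(5),pi, sqrt ( 14 ),63 , 47*sqrt(6)]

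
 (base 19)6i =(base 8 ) 204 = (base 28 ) 4k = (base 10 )132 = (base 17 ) 7D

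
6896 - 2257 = 4639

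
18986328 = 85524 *222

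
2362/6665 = 2362/6665= 0.35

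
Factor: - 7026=- 2^1*3^1*1171^1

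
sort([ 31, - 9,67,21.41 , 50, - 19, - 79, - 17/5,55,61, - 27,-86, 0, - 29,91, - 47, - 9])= [ - 86, - 79, - 47, - 29, - 27, -19, - 9, - 9,-17/5, 0,21.41, 31,50, 55,61,67, 91 ] 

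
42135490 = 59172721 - 17037231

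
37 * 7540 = 278980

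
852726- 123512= 729214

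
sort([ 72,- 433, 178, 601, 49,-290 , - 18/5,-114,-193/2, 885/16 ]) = [-433, - 290, - 114,-193/2,-18/5,  49, 885/16 , 72,178 , 601]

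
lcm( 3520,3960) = 31680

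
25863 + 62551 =88414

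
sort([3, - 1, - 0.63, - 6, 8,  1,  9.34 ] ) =[ - 6, - 1, - 0.63, 1, 3, 8  ,  9.34 ]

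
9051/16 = 9051/16 =565.69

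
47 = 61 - 14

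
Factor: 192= 2^6 * 3^1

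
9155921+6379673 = 15535594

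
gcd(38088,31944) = 24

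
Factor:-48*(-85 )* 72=2^7*3^3*5^1*17^1 =293760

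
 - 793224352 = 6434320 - 799658672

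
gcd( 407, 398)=1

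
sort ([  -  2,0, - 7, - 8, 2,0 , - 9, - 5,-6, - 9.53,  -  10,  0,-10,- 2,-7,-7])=[  -  10 , - 10 , - 9.53,-9, - 8, - 7, - 7, - 7, - 6, - 5, - 2,-2,0,0, 0, 2 ]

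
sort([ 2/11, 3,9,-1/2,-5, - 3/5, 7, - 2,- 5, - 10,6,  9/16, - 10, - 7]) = [ - 10, - 10, - 7, - 5, - 5, - 2 , - 3/5, - 1/2,2/11 , 9/16 , 3,6,7 , 9]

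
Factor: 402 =2^1*3^1 * 67^1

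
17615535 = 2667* 6605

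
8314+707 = 9021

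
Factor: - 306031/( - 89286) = 473/138 = 2^( - 1)*3^(  -  1) *11^1*23^( - 1 ) * 43^1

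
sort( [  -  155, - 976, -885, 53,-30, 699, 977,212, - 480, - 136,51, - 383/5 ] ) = [ - 976, - 885, - 480,- 155, - 136, - 383/5, - 30,  51,53, 212,699, 977]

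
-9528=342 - 9870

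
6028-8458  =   - 2430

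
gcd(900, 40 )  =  20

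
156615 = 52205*3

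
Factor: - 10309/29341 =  - 13/37 = -13^1  *37^ ( - 1 ) 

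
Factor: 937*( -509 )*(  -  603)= 287590599 =3^2*67^1 * 509^1*937^1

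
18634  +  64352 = 82986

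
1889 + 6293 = 8182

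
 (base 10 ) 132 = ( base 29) 4g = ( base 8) 204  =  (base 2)10000100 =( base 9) 156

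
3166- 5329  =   - 2163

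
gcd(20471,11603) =1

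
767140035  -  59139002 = 708001033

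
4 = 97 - 93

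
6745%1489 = 789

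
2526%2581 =2526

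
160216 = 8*20027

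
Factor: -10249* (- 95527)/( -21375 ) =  - 979056223/21375 = - 3^( - 2 )*5^( - 3 )* 19^(-1 ) * 37^1* 277^1 *95527^1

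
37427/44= 37427/44  =  850.61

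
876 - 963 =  - 87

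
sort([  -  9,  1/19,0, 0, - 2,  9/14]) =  [ - 9, - 2, 0, 0,  1/19, 9/14] 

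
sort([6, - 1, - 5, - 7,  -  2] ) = [ - 7, - 5,- 2, - 1, 6 ]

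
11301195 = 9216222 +2084973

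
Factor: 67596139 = 13^1*5199703^1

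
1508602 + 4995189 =6503791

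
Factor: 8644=2^2*2161^1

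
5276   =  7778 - 2502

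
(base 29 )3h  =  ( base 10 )104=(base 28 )3k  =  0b1101000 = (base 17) 62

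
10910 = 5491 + 5419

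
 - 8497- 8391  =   - 16888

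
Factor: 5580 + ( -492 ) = 2^5*3^1*53^1 = 5088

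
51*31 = 1581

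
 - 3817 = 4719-8536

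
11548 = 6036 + 5512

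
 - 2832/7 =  - 2832/7 =- 404.57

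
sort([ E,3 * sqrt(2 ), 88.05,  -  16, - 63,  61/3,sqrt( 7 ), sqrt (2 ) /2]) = [ - 63, - 16, sqrt( 2 )/2,sqrt(7 ),E,3*sqrt(2),61/3,88.05 ] 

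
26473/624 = 42 +265/624 = 42.42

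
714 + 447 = 1161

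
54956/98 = 560 + 38/49 = 560.78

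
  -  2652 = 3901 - 6553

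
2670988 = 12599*212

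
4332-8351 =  - 4019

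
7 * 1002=7014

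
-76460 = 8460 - 84920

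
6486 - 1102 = 5384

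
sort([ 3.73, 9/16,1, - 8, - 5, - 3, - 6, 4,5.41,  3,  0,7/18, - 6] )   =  [-8, - 6, - 6 , - 5, - 3,0,7/18 , 9/16, 1, 3,3.73,4, 5.41]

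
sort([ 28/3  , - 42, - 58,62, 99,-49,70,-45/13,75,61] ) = [ - 58, - 49, - 42,  -  45/13, 28/3,61,62,70, 75,  99] 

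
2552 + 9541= 12093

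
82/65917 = 82/65917  =  0.00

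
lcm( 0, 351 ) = 0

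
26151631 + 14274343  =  40425974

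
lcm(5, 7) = 35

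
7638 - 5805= 1833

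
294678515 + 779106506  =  1073785021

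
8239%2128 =1855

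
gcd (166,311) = 1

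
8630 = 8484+146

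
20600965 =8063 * 2555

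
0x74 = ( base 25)4g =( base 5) 431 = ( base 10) 116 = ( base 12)98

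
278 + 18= 296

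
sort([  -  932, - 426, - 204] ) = [-932, - 426, - 204 ]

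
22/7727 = 22/7727=   0.00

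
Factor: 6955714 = 2^1*3477857^1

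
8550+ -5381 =3169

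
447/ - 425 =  - 2+403/425 = -  1.05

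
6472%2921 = 630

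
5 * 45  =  225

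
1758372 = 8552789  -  6794417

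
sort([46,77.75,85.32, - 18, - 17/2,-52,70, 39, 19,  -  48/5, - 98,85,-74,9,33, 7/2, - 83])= [ - 98, - 83, - 74,- 52, - 18, - 48/5, - 17/2,7/2, 9,19 , 33,39  ,  46, 70, 77.75, 85, 85.32]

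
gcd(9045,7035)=1005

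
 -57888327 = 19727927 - 77616254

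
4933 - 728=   4205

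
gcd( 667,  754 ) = 29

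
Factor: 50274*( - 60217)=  - 2^1*3^3 * 7^2*19^1*60217^1 = -3027349458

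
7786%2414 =544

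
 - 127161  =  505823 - 632984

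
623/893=623/893= 0.70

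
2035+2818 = 4853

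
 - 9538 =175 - 9713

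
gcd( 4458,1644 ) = 6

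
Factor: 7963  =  7963^1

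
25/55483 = 25/55483= 0.00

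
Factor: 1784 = 2^3*  223^1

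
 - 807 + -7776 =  - 8583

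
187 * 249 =46563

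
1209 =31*39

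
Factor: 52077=3^1 * 17359^1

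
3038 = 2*1519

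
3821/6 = 3821/6 = 636.83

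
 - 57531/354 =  - 163+57/118 = - 162.52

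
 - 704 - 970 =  - 1674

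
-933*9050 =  - 8443650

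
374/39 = 374/39 = 9.59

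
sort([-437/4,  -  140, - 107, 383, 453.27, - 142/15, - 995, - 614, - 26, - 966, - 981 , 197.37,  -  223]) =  [ - 995, - 981, - 966, -614, - 223,-140, - 437/4, - 107, - 26,- 142/15 , 197.37, 383  ,  453.27]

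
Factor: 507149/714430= 2^( - 1)*5^( - 1)* 71443^( - 1 ) * 507149^1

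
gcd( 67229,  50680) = 1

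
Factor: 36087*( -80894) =-2919221778=- 2^1*3^1*11^1*23^1 * 523^1*3677^1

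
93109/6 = 15518 + 1/6 = 15518.17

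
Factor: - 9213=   -  3^1  *37^1 *83^1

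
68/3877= 68/3877 = 0.02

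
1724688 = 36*47908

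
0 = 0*78543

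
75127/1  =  75127 = 75127.00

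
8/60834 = 4/30417 = 0.00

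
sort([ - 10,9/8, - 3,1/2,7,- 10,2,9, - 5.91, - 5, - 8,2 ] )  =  [ -10, - 10, - 8,-5.91, - 5, - 3, 1/2,9/8,2  ,  2,7 , 9 ] 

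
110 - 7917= - 7807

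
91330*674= 61556420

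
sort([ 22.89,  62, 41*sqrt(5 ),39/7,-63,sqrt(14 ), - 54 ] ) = [ - 63, - 54,  sqrt(14),39/7, 22.89,62,41 *sqrt(5) ] 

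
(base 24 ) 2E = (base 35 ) 1r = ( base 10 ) 62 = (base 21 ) 2k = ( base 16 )3E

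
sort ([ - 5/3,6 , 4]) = [-5/3, 4, 6 ] 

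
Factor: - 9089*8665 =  - 5^1*61^1 * 149^1*1733^1 = - 78756185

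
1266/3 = 422 = 422.00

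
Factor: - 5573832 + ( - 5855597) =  - 11429429 = -11^1*1039039^1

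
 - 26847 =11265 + - 38112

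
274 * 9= 2466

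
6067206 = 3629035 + 2438171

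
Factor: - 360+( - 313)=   -  673^1 = - 673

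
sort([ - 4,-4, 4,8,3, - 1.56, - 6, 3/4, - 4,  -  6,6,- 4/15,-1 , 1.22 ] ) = [ - 6,-6, - 4, - 4, - 4, - 1.56, - 1, - 4/15,3/4, 1.22,3, 4, 6,8 ] 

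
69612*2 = 139224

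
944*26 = 24544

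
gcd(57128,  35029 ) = 1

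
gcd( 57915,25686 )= 9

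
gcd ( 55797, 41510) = 7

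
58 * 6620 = 383960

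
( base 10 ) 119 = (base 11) a9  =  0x77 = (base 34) 3H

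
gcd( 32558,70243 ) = 1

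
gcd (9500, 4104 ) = 76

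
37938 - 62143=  - 24205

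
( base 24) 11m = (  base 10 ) 622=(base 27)n1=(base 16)26e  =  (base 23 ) 141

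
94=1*94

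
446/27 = 16 + 14/27 = 16.52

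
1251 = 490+761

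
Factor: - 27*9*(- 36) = 2^2 *3^7 = 8748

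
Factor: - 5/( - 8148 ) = 2^(- 2)*3^( - 1 )*5^1*7^( - 1 )* 97^( - 1 ) 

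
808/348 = 2 +28/87 =2.32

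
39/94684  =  39/94684 = 0.00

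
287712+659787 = 947499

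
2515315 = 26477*95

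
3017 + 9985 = 13002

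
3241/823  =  3241/823 = 3.94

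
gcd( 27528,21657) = 3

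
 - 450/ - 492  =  75/82= 0.91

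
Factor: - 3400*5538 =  - 18829200 = - 2^4*3^1* 5^2*13^1 * 17^1*71^1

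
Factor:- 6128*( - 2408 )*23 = 339393152 = 2^7*7^1 * 23^1*43^1*383^1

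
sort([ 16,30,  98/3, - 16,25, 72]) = [ - 16,16, 25, 30,98/3,  72] 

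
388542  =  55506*7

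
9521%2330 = 201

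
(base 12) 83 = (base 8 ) 143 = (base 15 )69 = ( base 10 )99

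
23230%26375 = 23230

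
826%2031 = 826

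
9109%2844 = 577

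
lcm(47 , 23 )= 1081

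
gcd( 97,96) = 1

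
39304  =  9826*4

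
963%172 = 103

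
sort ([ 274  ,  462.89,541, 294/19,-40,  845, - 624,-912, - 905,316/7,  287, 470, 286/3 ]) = [ - 912,-905, - 624,-40,294/19, 316/7,286/3 , 274,287,462.89, 470 , 541 , 845]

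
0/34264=0 = 0.00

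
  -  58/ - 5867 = 58/5867 =0.01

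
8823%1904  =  1207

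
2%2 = 0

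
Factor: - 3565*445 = -1586425 = - 5^2*23^1 * 31^1*89^1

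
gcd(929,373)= 1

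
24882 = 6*4147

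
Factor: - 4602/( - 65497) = 2^1*3^1*13^1 * 59^1*65497^( - 1)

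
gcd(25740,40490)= 10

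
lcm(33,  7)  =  231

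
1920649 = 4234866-2314217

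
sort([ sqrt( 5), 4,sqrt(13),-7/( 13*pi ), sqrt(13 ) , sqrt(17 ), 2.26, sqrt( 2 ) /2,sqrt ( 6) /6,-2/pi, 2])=[  -  2/pi,-7/ ( 13*pi),sqrt(6 ) /6, sqrt(2 )/2, 2, sqrt( 5 ),2.26, sqrt (13), sqrt(13 ), 4,sqrt( 17)]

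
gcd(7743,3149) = 1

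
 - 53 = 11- 64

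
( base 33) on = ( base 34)nx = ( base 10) 815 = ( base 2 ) 1100101111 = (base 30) R5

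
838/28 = 29  +  13/14  =  29.93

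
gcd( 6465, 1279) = 1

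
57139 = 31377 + 25762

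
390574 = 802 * 487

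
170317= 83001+87316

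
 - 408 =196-604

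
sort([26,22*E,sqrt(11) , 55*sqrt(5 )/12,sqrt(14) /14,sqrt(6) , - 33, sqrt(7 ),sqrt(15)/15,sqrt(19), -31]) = [ - 33, - 31 , sqrt( 15 )/15 , sqrt ( 14) /14,sqrt(6 ),sqrt( 7 ),sqrt(11 ),sqrt(19),  55*sqrt(5)/12 , 26,22*E]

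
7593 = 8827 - 1234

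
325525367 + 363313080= 688838447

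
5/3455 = 1/691 = 0.00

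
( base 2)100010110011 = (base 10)2227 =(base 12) 1357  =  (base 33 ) 21G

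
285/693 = 95/231 = 0.41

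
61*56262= 3431982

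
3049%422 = 95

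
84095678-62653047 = 21442631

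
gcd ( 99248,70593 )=1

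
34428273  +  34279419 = 68707692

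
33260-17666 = 15594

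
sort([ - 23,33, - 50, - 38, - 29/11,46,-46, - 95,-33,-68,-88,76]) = [-95, - 88, - 68, - 50, - 46, - 38, - 33,- 23 ,-29/11,33,46,76 ] 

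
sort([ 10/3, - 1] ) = [ - 1, 10/3]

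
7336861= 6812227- - 524634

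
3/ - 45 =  - 1/15 = - 0.07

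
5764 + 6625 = 12389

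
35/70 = 1/2 =0.50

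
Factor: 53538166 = 2^1*11^1*2433553^1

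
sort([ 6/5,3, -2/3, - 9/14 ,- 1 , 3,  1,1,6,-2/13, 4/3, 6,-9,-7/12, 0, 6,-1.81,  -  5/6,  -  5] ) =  [-9, - 5,-1.81, - 1,-5/6, - 2/3,-9/14,-7/12,-2/13,0,1, 1 , 6/5, 4/3,3 , 3, 6,6, 6 ] 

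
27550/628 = 43 + 273/314 = 43.87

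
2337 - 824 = 1513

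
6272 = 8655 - 2383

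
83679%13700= 1479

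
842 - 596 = 246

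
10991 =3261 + 7730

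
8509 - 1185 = 7324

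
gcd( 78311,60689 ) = 1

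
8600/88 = 1075/11 = 97.73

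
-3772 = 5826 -9598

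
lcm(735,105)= 735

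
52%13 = 0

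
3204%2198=1006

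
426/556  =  213/278 = 0.77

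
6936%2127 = 555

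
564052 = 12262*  46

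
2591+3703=6294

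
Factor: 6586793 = 139^1*47387^1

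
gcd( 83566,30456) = 94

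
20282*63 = 1277766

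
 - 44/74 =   -  1  +  15/37  =  -0.59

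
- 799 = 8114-8913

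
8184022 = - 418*( - 19579)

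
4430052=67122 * 66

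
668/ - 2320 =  - 1+413/580= - 0.29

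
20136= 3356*6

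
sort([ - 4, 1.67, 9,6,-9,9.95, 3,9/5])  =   [ -9, - 4,1.67, 9/5,3,6,9 , 9.95]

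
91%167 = 91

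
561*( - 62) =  - 34782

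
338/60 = 169/30 = 5.63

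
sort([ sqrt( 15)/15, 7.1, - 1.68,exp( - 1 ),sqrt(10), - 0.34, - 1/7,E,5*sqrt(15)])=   [ - 1.68, - 0.34, - 1/7, sqrt( 15 )/15,  exp ( - 1) , E , sqrt( 10), 7.1,5*sqrt( 15 )]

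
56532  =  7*8076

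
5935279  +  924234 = 6859513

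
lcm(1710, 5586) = 83790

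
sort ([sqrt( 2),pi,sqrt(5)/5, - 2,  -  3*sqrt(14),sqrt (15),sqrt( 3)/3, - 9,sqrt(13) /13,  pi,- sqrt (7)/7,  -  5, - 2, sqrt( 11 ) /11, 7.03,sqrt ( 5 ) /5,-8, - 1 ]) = [  -  3*sqrt (14) , - 9, - 8, - 5, - 2,-2, - 1,- sqrt(7)/7,sqrt ( 13 )/13, sqrt( 11) /11 , sqrt( 5 )/5, sqrt(5 )/5,  sqrt(3) /3,sqrt( 2 ), pi,pi,  sqrt( 15),7.03]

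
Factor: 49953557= 49953557^1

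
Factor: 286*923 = 2^1*11^1*13^2*71^1 =263978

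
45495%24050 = 21445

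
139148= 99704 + 39444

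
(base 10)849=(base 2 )1101010001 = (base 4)31101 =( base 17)2fg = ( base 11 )702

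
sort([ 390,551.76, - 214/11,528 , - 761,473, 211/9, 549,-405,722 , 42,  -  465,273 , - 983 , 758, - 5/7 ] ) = [- 983, -761, -465 ,-405, - 214/11, - 5/7,211/9,  42,273,390,473,528, 549,551.76, 722, 758 ]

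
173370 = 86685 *2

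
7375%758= 553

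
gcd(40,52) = 4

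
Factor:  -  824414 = -2^1*31^1*13297^1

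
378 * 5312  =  2007936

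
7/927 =7/927 = 0.01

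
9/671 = 9/671  =  0.01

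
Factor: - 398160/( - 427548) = 420/451 = 2^2*3^1*5^1*7^1*11^(  -  1) * 41^( - 1 ) 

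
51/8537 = 51/8537 =0.01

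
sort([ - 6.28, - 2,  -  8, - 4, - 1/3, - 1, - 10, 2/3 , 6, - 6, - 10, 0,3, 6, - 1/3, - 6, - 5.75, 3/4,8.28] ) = [ - 10,  -  10, - 8, - 6.28, - 6, - 6, - 5.75, - 4, - 2,- 1, - 1/3, - 1/3,0, 2/3, 3/4,3,6,6,8.28 ] 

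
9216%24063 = 9216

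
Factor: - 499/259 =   -  7^ ( -1)*37^( - 1 )*499^1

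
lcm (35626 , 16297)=1531918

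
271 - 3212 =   -  2941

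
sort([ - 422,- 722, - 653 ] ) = [ -722,- 653, - 422]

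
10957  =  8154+2803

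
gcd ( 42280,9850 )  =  10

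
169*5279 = 892151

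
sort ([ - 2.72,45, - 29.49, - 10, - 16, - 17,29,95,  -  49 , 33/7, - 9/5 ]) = [  -  49,-29.49 , - 17, - 16, - 10 , - 2.72,-9/5, 33/7,29,45,  95]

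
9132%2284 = 2280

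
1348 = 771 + 577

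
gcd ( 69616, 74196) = 916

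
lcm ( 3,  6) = 6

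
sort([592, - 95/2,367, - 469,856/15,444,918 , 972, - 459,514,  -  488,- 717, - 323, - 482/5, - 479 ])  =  [ - 717, - 488, - 479, - 469, - 459, - 323, - 482/5 , - 95/2,856/15, 367,444 , 514,592, 918, 972 ] 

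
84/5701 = 84/5701 = 0.01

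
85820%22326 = 18842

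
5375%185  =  10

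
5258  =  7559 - 2301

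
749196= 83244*9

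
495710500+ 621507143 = 1117217643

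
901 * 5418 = 4881618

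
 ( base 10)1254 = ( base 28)1gm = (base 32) 176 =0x4e6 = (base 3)1201110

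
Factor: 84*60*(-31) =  - 156240 =- 2^4*3^2*5^1*7^1 * 31^1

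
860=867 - 7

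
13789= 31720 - 17931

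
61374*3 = 184122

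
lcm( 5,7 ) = 35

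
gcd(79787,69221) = 1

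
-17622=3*( -5874 )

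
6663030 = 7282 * 915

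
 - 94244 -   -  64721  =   - 29523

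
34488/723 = 11496/241  =  47.70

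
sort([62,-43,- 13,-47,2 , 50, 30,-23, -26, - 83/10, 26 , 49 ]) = [-47,  -  43,-26, - 23, - 13,  -  83/10,2, 26,30,49,50, 62 ] 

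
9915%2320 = 635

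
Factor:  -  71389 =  - 71389^1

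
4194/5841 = 466/649 = 0.72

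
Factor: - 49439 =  - 13^1*3803^1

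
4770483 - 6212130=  - 1441647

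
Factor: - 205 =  - 5^1* 41^1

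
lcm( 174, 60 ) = 1740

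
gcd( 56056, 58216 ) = 8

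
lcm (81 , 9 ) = 81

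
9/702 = 1/78 = 0.01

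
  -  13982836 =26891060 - 40873896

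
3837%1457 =923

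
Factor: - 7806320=- 2^4*5^1*97579^1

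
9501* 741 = 7040241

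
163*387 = 63081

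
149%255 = 149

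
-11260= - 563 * 20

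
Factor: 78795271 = 311^1*253361^1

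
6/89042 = 3/44521 = 0.00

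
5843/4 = 1460 + 3/4 = 1460.75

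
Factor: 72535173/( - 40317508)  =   - 2^(  -  2)*3^1*7^( - 1 )*11^( - 1 )*223^( - 1 )*587^( - 1)*24178391^1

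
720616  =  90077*8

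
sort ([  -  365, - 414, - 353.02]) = [  -  414, - 365, - 353.02 ] 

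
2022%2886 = 2022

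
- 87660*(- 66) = 5785560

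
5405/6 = 900 + 5/6 =900.83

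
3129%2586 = 543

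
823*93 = 76539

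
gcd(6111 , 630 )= 63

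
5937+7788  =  13725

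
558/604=279/302  =  0.92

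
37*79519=2942203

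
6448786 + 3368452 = 9817238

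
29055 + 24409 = 53464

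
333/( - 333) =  - 1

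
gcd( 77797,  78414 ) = 1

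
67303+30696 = 97999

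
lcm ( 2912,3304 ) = 171808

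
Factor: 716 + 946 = 1662=2^1 * 3^1*277^1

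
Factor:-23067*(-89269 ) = 3^2*11^1*233^1*89269^1 = 2059168023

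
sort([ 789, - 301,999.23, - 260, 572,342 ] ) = [ - 301,- 260,342,572,789,999.23]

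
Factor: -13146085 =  - 5^1*59^1*44563^1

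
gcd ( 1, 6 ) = 1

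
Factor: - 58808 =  - 2^3*7351^1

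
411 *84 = 34524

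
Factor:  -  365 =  - 5^1*73^1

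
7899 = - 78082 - -85981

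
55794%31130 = 24664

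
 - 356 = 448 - 804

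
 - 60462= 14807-75269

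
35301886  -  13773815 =21528071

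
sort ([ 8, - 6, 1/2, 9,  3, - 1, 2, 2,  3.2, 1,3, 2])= [ - 6, - 1, 1/2, 1 , 2 , 2,  2, 3, 3 , 3.2, 8,9]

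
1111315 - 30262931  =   - 29151616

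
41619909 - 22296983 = 19322926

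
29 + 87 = 116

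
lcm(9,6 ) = 18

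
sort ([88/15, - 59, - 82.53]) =[ - 82.53, - 59,  88/15] 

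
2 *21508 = 43016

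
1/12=1/12 = 0.08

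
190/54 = 3+14/27  =  3.52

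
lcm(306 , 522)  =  8874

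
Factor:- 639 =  - 3^2 * 71^1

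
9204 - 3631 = 5573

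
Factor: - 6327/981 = - 703/109= - 19^1 * 37^1*  109^( - 1)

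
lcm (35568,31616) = 284544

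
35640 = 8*4455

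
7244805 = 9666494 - 2421689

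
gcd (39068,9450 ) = 2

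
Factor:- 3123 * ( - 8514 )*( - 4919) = -2^1 * 3^4*11^1*43^1*347^1 * 4919^1 = - 130792383018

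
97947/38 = 2577 + 21/38= 2577.55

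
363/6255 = 121/2085 = 0.06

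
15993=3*5331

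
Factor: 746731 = 677^1*1103^1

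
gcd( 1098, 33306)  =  366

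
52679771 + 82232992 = 134912763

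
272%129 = 14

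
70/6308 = 35/3154 = 0.01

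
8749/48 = 8749/48 = 182.27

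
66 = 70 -4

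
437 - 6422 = -5985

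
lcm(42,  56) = 168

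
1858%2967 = 1858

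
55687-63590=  - 7903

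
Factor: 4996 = 2^2 *1249^1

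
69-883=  - 814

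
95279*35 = 3334765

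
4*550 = 2200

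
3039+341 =3380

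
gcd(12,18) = 6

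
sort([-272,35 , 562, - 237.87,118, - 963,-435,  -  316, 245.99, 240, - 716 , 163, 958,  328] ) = [ - 963, - 716, - 435, - 316, - 272,-237.87, 35,  118, 163,240 , 245.99, 328, 562, 958]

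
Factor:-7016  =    -  2^3*877^1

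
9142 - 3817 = 5325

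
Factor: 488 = 2^3 * 61^1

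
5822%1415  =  162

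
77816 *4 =311264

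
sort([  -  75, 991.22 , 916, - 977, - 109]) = [ - 977 , - 109,  -  75, 916, 991.22]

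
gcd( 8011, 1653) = 1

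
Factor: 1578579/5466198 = 526193/1822066 = 2^(-1) * 526193^1*911033^ (-1)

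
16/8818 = 8/4409 = 0.00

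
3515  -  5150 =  - 1635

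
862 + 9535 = 10397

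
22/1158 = 11/579  =  0.02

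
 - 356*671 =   -  238876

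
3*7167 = 21501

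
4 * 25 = 100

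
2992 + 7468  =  10460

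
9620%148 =0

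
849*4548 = 3861252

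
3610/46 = 78 + 11/23 = 78.48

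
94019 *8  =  752152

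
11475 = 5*2295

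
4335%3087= 1248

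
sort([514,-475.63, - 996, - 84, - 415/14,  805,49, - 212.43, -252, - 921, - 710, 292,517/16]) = [ - 996, - 921 , - 710, - 475.63, - 252, - 212.43, - 84, - 415/14,517/16,  49 , 292,  514 , 805]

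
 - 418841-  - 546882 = 128041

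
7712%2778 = 2156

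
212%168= 44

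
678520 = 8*84815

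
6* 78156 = 468936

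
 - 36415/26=-1401  +  11/26  =  - 1400.58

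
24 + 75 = 99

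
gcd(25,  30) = 5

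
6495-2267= 4228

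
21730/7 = 21730/7 = 3104.29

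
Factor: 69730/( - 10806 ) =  - 34865/5403 = -3^(- 1 )*5^1 * 19^1* 367^1*1801^ (  -  1)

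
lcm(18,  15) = 90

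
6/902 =3/451 = 0.01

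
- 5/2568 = - 1  +  2563/2568 = - 0.00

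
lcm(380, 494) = 4940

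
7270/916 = 7+ 429/458 = 7.94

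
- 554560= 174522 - 729082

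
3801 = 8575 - 4774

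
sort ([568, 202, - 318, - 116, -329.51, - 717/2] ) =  [-717/2,- 329.51, - 318, - 116, 202, 568 ]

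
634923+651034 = 1285957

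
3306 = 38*87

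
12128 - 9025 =3103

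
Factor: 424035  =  3^5*5^1*349^1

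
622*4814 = 2994308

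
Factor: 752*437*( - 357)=  -  2^4 * 3^1*7^1*17^1*19^1 * 23^1*47^1 = -117318768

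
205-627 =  - 422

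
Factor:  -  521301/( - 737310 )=2^(  -  1)*5^(-1 ) * 7^(-1)*11^1*3511^( - 1) * 15797^1= 173767/245770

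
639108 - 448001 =191107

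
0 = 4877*0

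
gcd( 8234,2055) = 1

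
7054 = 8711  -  1657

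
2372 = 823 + 1549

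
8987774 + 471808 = 9459582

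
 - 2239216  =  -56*39986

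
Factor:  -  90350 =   -  2^1*5^2 *13^1 * 139^1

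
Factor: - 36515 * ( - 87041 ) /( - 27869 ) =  - 5^1*29^( - 1 )*31^( -2 )*67^1*109^1*87041^1 = -3178302115/27869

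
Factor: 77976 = 2^3 * 3^3*19^2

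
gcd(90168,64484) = 4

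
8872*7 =62104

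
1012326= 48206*21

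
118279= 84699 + 33580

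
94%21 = 10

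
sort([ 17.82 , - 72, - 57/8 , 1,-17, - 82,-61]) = [ - 82,  -  72,  -  61,  -  17, -57/8 , 1, 17.82] 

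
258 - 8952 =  - 8694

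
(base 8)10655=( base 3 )20012121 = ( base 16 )11AD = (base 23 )8ch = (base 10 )4525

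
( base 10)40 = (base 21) 1j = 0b101000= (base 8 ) 50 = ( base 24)1g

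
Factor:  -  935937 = -3^2*103993^1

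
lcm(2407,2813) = 233479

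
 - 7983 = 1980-9963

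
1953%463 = 101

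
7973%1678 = 1261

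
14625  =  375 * 39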